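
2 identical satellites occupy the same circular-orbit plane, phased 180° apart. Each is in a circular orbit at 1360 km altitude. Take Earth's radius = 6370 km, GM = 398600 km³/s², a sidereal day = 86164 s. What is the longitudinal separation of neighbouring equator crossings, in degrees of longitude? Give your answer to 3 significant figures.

14.1°

Semi-major axis a = 6370 + 1360 = 7730 km. Period T = 2π√(a³/μ) = 2π√(7730³/398600) = 6763.6 s = 112.73 min.
Single-satellite node shift = (6763.6/86164) × 360° = 28.26°.
With 2 satellites evenly phased, successive equator crossings are 28.26/2 = 14.130° apart.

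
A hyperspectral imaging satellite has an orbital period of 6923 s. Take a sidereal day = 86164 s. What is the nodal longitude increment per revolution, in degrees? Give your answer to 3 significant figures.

During one orbit Earth rotates (6923.0 / 86164) × 360° = 28.92°.

28.9°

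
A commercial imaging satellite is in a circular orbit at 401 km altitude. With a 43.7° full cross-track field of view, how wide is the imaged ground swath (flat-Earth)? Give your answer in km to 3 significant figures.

322 km

Half-angle = 43.7°/2 = 21.85°.
Swath width ≈ 2h·tan(θ/2) = 2 × 401 × tan(21.85°) = 321.6 km.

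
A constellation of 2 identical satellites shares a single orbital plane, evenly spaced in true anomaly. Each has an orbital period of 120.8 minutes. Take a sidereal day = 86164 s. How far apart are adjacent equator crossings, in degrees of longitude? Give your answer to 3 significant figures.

15.1°

T = 120.8 min = 7248.0 s.
Single-satellite node shift = (7248.0/86164) × 360° = 30.28°.
With 2 satellites evenly phased, successive equator crossings are 30.28/2 = 15.141° apart.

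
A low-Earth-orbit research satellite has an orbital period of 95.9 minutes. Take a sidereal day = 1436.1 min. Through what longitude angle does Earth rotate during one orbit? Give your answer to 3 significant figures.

T = 95.9 min = 5754.0 s.
During one orbit Earth rotates (5754.0 / 86166) × 360° = 24.04°.

24.0°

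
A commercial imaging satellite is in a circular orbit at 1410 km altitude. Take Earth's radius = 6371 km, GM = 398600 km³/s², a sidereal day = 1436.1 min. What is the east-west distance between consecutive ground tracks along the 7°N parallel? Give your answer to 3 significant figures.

Semi-major axis a = 6371 + 1410 = 7781 km. Period T = 2π√(a³/μ) = 2π√(7781³/398600) = 6830.7 s = 113.84 min.
Node shift per orbit = (6830.7/86166) × 360° = 28.54°.
Equatorial spacing = 28.54 × 111.2 km/° = 3173 km.
At 7° latitude, spacing = 3173 × cos(7°) = 3150 km.

3150 km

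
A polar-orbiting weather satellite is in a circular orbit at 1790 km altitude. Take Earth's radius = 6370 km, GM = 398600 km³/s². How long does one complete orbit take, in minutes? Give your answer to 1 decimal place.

122.3 min

Semi-major axis a = 6370 + 1790 = 8160 km. Period T = 2π√(a³/μ) = 2π√(8160³/398600) = 7335.8 s = 122.26 min.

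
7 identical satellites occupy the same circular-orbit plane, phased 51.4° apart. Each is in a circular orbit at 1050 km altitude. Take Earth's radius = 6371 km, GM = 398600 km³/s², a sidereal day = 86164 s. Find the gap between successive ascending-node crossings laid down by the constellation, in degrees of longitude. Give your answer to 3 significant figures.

3.80°

Semi-major axis a = 6371 + 1050 = 7421 km. Period T = 2π√(a³/μ) = 2π√(7421³/398600) = 6362.2 s = 106.04 min.
Single-satellite node shift = (6362.2/86164) × 360° = 26.58°.
With 7 satellites evenly phased, successive equator crossings are 26.58/7 = 3.797° apart.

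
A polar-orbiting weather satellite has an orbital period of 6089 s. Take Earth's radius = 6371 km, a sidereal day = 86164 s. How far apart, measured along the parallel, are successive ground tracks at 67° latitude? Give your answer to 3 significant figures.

1110 km

Node shift per orbit = (6089.0/86164) × 360° = 25.44°.
Equatorial spacing = 25.44 × 111.2 km/° = 2829 km.
At 67° latitude, spacing = 2829 × cos(67°) = 1105 km.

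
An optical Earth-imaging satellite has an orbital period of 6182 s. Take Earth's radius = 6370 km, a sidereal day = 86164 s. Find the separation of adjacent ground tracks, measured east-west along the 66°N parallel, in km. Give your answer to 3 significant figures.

Node shift per orbit = (6182.0/86164) × 360° = 25.83°.
Equatorial spacing = 25.83 × 111.2 km/° = 2872 km.
At 66° latitude, spacing = 2872 × cos(66°) = 1168 km.

1170 km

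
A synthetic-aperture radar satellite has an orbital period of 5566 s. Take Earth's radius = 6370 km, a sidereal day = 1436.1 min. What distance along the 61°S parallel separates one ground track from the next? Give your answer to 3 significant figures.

1250 km

Node shift per orbit = (5566.0/86166) × 360° = 23.25°.
Equatorial spacing = 23.25 × 111.2 km/° = 2585 km.
At 61° latitude, spacing = 2585 × cos(61°) = 1253 km.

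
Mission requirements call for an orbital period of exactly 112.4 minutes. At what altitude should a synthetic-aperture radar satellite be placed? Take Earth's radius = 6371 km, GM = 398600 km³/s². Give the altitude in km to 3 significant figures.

1340 km

T = 112.4 min = 6744.0 s.
From T = 2π√(a³/μ): a = (μ T²/4π²)^(1/3) = (398600 × 6744.0² / 4π²)^(1/3) = 7715 km.
Altitude h = a − R = 7715 − 6371 = 1344 km.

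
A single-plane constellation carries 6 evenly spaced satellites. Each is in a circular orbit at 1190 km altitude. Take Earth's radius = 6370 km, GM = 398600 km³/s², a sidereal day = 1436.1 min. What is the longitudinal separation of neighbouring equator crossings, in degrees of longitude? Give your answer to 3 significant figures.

Semi-major axis a = 6370 + 1190 = 7560 km. Period T = 2π√(a³/μ) = 2π√(7560³/398600) = 6541.7 s = 109.03 min.
Single-satellite node shift = (6541.7/86166) × 360° = 27.33°.
With 6 satellites evenly phased, successive equator crossings are 27.33/6 = 4.555° apart.

4.56°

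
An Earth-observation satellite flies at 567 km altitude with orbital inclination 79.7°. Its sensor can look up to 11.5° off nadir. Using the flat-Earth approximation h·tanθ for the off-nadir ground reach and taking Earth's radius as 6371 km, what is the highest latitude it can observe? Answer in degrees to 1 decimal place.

80.7°

For a prograde orbit the ground track reaches latitude ±i = ±79.7°.
Sensor half-swath on the ground ≈ 567·tan(11.5°) = 115 km = 1.04° of latitude.
Maximum observable latitude ≈ 79.7 + 1.04 = 80.7°.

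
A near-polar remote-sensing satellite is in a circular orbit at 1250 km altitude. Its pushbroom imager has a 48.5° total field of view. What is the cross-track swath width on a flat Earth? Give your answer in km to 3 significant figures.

1130 km

Half-angle = 48.5°/2 = 24.25°.
Swath width ≈ 2h·tan(θ/2) = 2 × 1250 × tan(24.25°) = 1126.2 km.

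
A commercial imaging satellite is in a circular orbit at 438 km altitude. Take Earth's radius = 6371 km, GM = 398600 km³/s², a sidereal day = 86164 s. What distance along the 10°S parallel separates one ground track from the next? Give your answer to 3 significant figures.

2560 km

Semi-major axis a = 6371 + 438 = 6809 km. Period T = 2π√(a³/μ) = 2π√(6809³/398600) = 5591.6 s = 93.19 min.
Node shift per orbit = (5591.6/86164) × 360° = 23.36°.
Equatorial spacing = 23.36 × 111.2 km/° = 2598 km.
At 10° latitude, spacing = 2598 × cos(10°) = 2558 km.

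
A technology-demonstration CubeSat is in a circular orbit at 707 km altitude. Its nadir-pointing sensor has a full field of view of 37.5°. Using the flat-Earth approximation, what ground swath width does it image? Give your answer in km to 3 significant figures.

Half-angle = 37.5°/2 = 18.75°.
Swath width ≈ 2h·tan(θ/2) = 2 × 707 × tan(18.75°) = 480.0 km.

480 km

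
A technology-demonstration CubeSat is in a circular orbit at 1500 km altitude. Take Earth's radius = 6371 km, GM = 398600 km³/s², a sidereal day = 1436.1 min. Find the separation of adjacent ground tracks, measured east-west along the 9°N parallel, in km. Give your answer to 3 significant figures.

3190 km

Semi-major axis a = 6371 + 1500 = 7871 km. Period T = 2π√(a³/μ) = 2π√(7871³/398600) = 6949.5 s = 115.83 min.
Node shift per orbit = (6949.5/86166) × 360° = 29.04°.
Equatorial spacing = 29.04 × 111.2 km/° = 3229 km.
At 9° latitude, spacing = 3229 × cos(9°) = 3189 km.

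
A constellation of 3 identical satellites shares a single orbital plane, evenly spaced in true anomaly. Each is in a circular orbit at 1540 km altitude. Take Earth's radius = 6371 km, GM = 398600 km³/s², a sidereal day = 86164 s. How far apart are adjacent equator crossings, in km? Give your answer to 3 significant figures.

1080 km

Semi-major axis a = 6371 + 1540 = 7911 km. Period T = 2π√(a³/μ) = 2π√(7911³/398600) = 7002.6 s = 116.71 min.
Single-satellite node shift = (7002.6/86164) × 360° = 29.26°.
With 3 satellites evenly phased, successive equator crossings are 29.26/3 = 9.752° apart.
That is 9.752 × 111.2 = 1084 km at the equator.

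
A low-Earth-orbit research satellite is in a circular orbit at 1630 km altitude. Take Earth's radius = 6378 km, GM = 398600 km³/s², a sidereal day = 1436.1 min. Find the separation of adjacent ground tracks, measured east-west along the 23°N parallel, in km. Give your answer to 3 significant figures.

3050 km

Semi-major axis a = 6378 + 1630 = 8008 km. Period T = 2π√(a³/μ) = 2π√(8008³/398600) = 7131.8 s = 118.86 min.
Node shift per orbit = (7131.8/86166) × 360° = 29.80°.
Equatorial spacing = 29.80 × 111.3 km/° = 3317 km.
At 23° latitude, spacing = 3317 × cos(23°) = 3053 km.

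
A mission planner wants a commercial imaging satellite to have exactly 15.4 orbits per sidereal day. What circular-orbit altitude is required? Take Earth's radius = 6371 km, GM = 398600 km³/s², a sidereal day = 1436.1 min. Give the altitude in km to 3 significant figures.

Required period T = 86166 / 15.4 = 5595.2 s.
From T = 2π√(a³/μ): a = (μ T²/4π²)^(1/3) = (398600 × 5595.2² / 4π²)^(1/3) = 6812 km.
Altitude h = a − R = 6812 − 6371 = 441 km.

441 km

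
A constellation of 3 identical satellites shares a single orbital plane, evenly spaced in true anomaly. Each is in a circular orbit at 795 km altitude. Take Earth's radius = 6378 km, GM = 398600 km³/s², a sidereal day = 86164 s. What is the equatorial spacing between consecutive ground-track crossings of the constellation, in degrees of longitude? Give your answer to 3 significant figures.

Semi-major axis a = 6378 + 795 = 7173 km. Period T = 2π√(a³/μ) = 2π√(7173³/398600) = 6045.9 s = 100.77 min.
Single-satellite node shift = (6045.9/86164) × 360° = 25.26°.
With 3 satellites evenly phased, successive equator crossings are 25.26/3 = 8.420° apart.

8.42°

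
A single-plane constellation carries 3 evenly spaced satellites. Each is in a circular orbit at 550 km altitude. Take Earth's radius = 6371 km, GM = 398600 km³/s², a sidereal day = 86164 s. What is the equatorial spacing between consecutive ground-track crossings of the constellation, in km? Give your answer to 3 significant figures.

Semi-major axis a = 6371 + 550 = 6921 km. Period T = 2π√(a³/μ) = 2π√(6921³/398600) = 5730.1 s = 95.50 min.
Single-satellite node shift = (5730.1/86164) × 360° = 23.94°.
With 3 satellites evenly phased, successive equator crossings are 23.94/3 = 7.980° apart.
That is 7.980 × 111.2 = 887 km at the equator.

887 km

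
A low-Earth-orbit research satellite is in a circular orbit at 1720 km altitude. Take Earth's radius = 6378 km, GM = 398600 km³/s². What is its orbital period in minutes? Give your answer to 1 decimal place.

120.9 min

Semi-major axis a = 6378 + 1720 = 8098 km. Period T = 2π√(a³/μ) = 2π√(8098³/398600) = 7252.3 s = 120.87 min.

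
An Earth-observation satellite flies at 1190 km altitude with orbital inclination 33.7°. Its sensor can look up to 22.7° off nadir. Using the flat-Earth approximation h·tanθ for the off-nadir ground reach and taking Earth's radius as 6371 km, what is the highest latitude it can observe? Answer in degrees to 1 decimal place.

For a prograde orbit the ground track reaches latitude ±i = ±33.7°.
Sensor half-swath on the ground ≈ 1190·tan(22.7°) = 498 km = 4.48° of latitude.
Maximum observable latitude ≈ 33.7 + 4.48 = 38.2°.

38.2°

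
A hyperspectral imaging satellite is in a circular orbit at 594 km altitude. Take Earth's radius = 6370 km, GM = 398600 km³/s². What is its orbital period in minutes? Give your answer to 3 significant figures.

96.4 min

Semi-major axis a = 6370 + 594 = 6964 km. Period T = 2π√(a³/μ) = 2π√(6964³/398600) = 5783.6 s = 96.39 min.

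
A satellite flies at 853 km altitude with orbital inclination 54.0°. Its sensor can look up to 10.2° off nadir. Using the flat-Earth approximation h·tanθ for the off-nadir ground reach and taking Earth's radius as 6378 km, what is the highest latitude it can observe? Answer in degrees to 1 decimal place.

For a prograde orbit the ground track reaches latitude ±i = ±54.0°.
Sensor half-swath on the ground ≈ 853·tan(10.2°) = 153 km = 1.38° of latitude.
Maximum observable latitude ≈ 54.0 + 1.38 = 55.4°.

55.4°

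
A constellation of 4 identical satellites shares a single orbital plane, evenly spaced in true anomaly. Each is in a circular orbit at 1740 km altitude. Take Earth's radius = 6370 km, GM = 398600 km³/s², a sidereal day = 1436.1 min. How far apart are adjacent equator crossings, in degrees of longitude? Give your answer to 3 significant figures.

Semi-major axis a = 6370 + 1740 = 8110 km. Period T = 2π√(a³/μ) = 2π√(8110³/398600) = 7268.5 s = 121.14 min.
Single-satellite node shift = (7268.5/86166) × 360° = 30.37°.
With 4 satellites evenly phased, successive equator crossings are 30.37/4 = 7.592° apart.

7.59°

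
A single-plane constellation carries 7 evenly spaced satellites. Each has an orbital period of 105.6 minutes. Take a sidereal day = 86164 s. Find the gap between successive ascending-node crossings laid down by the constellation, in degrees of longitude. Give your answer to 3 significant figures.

3.78°

T = 105.6 min = 6336.0 s.
Single-satellite node shift = (6336.0/86164) × 360° = 26.47°.
With 7 satellites evenly phased, successive equator crossings are 26.47/7 = 3.782° apart.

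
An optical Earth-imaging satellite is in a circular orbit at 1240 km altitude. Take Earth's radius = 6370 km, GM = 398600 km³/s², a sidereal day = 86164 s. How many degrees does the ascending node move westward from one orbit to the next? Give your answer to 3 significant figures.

27.6°

Semi-major axis a = 6370 + 1240 = 7610 km. Period T = 2π√(a³/μ) = 2π√(7610³/398600) = 6606.8 s = 110.11 min.
During one orbit Earth rotates (6606.8 / 86164) × 360° = 27.60°.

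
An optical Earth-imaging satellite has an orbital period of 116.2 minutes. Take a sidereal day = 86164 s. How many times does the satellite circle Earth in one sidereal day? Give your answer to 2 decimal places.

12.36

T = 116.2 min = 6972.0 s.
Orbits per sidereal day = 86164 / 6972.0 = 12.359.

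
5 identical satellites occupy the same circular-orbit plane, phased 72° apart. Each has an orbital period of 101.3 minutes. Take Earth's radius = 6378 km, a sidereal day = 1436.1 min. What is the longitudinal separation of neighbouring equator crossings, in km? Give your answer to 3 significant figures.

565 km

T = 101.3 min = 6078.0 s.
Single-satellite node shift = (6078.0/86166) × 360° = 25.39°.
With 5 satellites evenly phased, successive equator crossings are 25.39/5 = 5.079° apart.
That is 5.079 × 111.3 = 565 km at the equator.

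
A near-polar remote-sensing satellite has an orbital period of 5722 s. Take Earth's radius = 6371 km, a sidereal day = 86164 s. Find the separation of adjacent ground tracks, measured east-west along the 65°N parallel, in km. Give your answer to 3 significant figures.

Node shift per orbit = (5722.0/86164) × 360° = 23.91°.
Equatorial spacing = 23.91 × 111.2 km/° = 2658 km.
At 65° latitude, spacing = 2658 × cos(65°) = 1123 km.

1120 km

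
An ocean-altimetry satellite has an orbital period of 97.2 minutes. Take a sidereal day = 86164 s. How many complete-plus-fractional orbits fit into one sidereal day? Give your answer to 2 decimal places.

T = 97.2 min = 5832.0 s.
Orbits per sidereal day = 86164 / 5832.0 = 14.774.

14.77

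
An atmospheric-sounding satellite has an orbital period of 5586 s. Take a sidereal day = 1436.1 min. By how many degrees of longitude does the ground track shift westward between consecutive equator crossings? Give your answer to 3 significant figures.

During one orbit Earth rotates (5586.0 / 86166) × 360° = 23.34°.

23.3°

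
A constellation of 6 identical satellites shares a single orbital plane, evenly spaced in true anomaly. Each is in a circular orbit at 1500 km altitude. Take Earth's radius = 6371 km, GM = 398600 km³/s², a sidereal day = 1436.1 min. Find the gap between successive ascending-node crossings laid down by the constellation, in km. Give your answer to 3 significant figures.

Semi-major axis a = 6371 + 1500 = 7871 km. Period T = 2π√(a³/μ) = 2π√(7871³/398600) = 6949.5 s = 115.83 min.
Single-satellite node shift = (6949.5/86166) × 360° = 29.04°.
With 6 satellites evenly phased, successive equator crossings are 29.04/6 = 4.839° apart.
That is 4.839 × 111.2 = 538 km at the equator.

538 km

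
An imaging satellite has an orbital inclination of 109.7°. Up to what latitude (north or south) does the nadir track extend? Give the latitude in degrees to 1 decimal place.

70.3°

Retrograde orbit: the ground track reaches ±(180° − i) = ±(180 − 109.7) = ±70.3°.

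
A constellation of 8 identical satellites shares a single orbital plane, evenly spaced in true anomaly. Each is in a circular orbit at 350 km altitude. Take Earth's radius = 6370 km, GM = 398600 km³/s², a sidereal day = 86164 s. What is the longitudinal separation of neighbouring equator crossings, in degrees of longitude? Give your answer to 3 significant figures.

2.86°

Semi-major axis a = 6370 + 350 = 6720 km. Period T = 2π√(a³/μ) = 2π√(6720³/398600) = 5482.3 s = 91.37 min.
Single-satellite node shift = (5482.3/86164) × 360° = 22.91°.
With 8 satellites evenly phased, successive equator crossings are 22.91/8 = 2.863° apart.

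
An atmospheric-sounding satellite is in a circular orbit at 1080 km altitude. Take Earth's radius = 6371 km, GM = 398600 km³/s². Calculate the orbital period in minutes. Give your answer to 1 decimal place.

106.7 min

Semi-major axis a = 6371 + 1080 = 7451 km. Period T = 2π√(a³/μ) = 2π√(7451³/398600) = 6400.8 s = 106.68 min.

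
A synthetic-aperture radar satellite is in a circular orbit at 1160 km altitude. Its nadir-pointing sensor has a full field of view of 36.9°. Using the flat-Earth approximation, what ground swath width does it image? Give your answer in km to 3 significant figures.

774 km

Half-angle = 36.9°/2 = 18.45°.
Swath width ≈ 2h·tan(θ/2) = 2 × 1160 × tan(18.45°) = 774.0 km.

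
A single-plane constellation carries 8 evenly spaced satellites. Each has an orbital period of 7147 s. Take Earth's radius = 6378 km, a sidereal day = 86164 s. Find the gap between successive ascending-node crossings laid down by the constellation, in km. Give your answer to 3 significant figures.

416 km

Single-satellite node shift = (7147.0/86164) × 360° = 29.86°.
With 8 satellites evenly phased, successive equator crossings are 29.86/8 = 3.733° apart.
That is 3.733 × 111.3 = 416 km at the equator.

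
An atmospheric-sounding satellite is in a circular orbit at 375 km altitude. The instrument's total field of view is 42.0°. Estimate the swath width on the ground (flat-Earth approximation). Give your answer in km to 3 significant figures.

288 km

Half-angle = 42.0°/2 = 21°.
Swath width ≈ 2h·tan(θ/2) = 2 × 375 × tan(21°) = 287.9 km.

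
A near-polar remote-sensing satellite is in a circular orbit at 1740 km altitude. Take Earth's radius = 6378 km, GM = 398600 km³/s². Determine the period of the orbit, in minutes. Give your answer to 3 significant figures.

Semi-major axis a = 6378 + 1740 = 8118 km. Period T = 2π√(a³/μ) = 2π√(8118³/398600) = 7279.2 s = 121.32 min.

121 min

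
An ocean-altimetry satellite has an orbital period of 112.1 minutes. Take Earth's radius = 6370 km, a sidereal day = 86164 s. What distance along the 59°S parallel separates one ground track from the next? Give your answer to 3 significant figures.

1610 km

T = 112.1 min = 6726.0 s.
Node shift per orbit = (6726.0/86164) × 360° = 28.10°.
Equatorial spacing = 28.10 × 111.2 km/° = 3124 km.
At 59° latitude, spacing = 3124 × cos(59°) = 1609 km.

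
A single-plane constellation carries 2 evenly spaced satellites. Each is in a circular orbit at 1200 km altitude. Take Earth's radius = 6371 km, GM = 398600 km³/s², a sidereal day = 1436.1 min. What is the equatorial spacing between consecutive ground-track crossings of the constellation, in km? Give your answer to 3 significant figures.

Semi-major axis a = 6371 + 1200 = 7571 km. Period T = 2π√(a³/μ) = 2π√(7571³/398600) = 6556.0 s = 109.27 min.
Single-satellite node shift = (6556.0/86166) × 360° = 27.39°.
With 2 satellites evenly phased, successive equator crossings are 27.39/2 = 13.695° apart.
That is 13.695 × 111.2 = 1523 km at the equator.

1520 km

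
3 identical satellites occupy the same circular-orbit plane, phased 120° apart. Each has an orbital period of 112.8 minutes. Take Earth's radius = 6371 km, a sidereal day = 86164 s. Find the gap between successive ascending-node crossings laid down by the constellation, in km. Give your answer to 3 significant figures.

1050 km

T = 112.8 min = 6768.0 s.
Single-satellite node shift = (6768.0/86164) × 360° = 28.28°.
With 3 satellites evenly phased, successive equator crossings are 28.28/3 = 9.426° apart.
That is 9.426 × 111.2 = 1048 km at the equator.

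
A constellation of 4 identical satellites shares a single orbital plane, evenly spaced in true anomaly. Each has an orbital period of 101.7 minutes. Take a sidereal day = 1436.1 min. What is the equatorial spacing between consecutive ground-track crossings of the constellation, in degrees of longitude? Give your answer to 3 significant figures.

6.37°

T = 101.7 min = 6102.0 s.
Single-satellite node shift = (6102.0/86166) × 360° = 25.49°.
With 4 satellites evenly phased, successive equator crossings are 25.49/4 = 6.374° apart.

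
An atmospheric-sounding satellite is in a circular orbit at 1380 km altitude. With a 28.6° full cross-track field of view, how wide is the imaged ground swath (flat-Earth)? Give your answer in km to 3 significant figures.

Half-angle = 28.6°/2 = 14.3°.
Swath width ≈ 2h·tan(θ/2) = 2 × 1380 × tan(14.3°) = 703.5 km.

704 km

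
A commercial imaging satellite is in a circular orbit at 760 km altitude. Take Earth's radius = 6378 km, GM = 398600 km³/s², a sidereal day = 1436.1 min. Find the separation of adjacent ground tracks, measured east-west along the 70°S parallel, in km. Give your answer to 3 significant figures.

955 km

Semi-major axis a = 6378 + 760 = 7138 km. Period T = 2π√(a³/μ) = 2π√(7138³/398600) = 6001.7 s = 100.03 min.
Node shift per orbit = (6001.7/86166) × 360° = 25.08°.
Equatorial spacing = 25.08 × 111.3 km/° = 2791 km.
At 70° latitude, spacing = 2791 × cos(70°) = 955 km.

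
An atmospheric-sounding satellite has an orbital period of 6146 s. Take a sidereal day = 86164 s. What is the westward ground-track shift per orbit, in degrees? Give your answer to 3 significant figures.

25.7°

During one orbit Earth rotates (6146.0 / 86164) × 360° = 25.68°.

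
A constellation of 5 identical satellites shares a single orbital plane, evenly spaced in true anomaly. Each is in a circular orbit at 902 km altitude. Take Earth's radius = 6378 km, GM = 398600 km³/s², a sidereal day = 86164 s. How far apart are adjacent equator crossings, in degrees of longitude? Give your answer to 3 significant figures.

5.17°

Semi-major axis a = 6378 + 902 = 7280 km. Period T = 2π√(a³/μ) = 2π√(7280³/398600) = 6181.7 s = 103.03 min.
Single-satellite node shift = (6181.7/86164) × 360° = 25.83°.
With 5 satellites evenly phased, successive equator crossings are 25.83/5 = 5.166° apart.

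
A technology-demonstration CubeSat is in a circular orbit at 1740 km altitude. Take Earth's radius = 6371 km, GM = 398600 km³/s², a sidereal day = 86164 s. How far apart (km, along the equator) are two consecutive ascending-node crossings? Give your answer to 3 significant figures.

3380 km

Semi-major axis a = 6371 + 1740 = 8111 km. Period T = 2π√(a³/μ) = 2π√(8111³/398600) = 7269.8 s = 121.16 min.
During one orbit Earth rotates (7269.8 / 86164) × 360° = 30.37°.
At the equator that is 30.37° × (2π·6371/360) km/° = 30.37 × 111.2 = 3377 km.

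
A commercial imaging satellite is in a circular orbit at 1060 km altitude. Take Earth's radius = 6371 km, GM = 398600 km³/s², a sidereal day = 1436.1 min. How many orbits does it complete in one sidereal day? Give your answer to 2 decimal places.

13.52

Semi-major axis a = 6371 + 1060 = 7431 km. Period T = 2π√(a³/μ) = 2π√(7431³/398600) = 6375.0 s = 106.25 min.
Orbits per sidereal day = 86166 / 6375.0 = 13.516.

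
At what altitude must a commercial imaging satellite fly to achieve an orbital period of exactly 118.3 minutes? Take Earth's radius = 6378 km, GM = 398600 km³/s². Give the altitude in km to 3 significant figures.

1600 km

T = 118.3 min = 7098.0 s.
From T = 2π√(a³/μ): a = (μ T²/4π²)^(1/3) = (398600 × 7098.0² / 4π²)^(1/3) = 7983 km.
Altitude h = a − R = 7983 − 6378 = 1605 km.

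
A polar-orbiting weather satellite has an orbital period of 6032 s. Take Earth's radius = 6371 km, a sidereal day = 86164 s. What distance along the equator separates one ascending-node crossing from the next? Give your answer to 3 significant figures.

2800 km

During one orbit Earth rotates (6032.0 / 86164) × 360° = 25.20°.
At the equator that is 25.20° × (2π·6371/360) km/° = 25.20 × 111.2 = 2802 km.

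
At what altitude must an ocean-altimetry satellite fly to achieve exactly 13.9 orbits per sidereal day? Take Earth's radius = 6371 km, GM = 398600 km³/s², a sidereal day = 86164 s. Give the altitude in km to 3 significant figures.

922 km

Required period T = 86164 / 13.9 = 6198.8 s.
From T = 2π√(a³/μ): a = (μ T²/4π²)^(1/3) = (398600 × 6198.8² / 4π²)^(1/3) = 7293 km.
Altitude h = a − R = 7293 − 6371 = 922 km.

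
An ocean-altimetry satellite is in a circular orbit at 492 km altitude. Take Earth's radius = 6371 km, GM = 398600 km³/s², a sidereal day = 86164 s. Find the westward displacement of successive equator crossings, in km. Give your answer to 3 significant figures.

Semi-major axis a = 6371 + 492 = 6863 km. Period T = 2π√(a³/μ) = 2π√(6863³/398600) = 5658.3 s = 94.30 min.
During one orbit Earth rotates (5658.3 / 86164) × 360° = 23.64°.
At the equator that is 23.64° × (2π·6371/360) km/° = 23.64 × 111.2 = 2629 km.

2630 km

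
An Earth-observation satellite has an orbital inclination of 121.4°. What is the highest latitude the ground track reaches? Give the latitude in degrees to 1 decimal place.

58.6°

Retrograde orbit: the ground track reaches ±(180° − i) = ±(180 − 121.4) = ±58.6°.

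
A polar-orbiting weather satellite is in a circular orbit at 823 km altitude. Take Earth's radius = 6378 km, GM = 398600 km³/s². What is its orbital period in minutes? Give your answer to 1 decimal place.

Semi-major axis a = 6378 + 823 = 7201 km. Period T = 2π√(a³/μ) = 2π√(7201³/398600) = 6081.4 s = 101.36 min.

101.4 min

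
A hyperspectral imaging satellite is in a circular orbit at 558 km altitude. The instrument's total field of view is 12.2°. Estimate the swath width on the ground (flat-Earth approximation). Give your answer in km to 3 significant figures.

119 km

Half-angle = 12.2°/2 = 6.1°.
Swath width ≈ 2h·tan(θ/2) = 2 × 558 × tan(6.1°) = 119.3 km.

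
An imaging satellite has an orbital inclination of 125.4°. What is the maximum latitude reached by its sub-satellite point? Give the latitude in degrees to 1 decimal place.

Retrograde orbit: the ground track reaches ±(180° − i) = ±(180 − 125.4) = ±54.6°.

54.6°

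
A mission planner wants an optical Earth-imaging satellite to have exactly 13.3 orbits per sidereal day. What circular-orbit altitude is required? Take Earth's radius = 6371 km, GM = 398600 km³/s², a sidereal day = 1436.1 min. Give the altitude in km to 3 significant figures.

Required period T = 86166 / 13.3 = 6478.6 s.
From T = 2π√(a³/μ): a = (μ T²/4π²)^(1/3) = (398600 × 6478.6² / 4π²)^(1/3) = 7511 km.
Altitude h = a − R = 7511 − 6371 = 1140 km.

1140 km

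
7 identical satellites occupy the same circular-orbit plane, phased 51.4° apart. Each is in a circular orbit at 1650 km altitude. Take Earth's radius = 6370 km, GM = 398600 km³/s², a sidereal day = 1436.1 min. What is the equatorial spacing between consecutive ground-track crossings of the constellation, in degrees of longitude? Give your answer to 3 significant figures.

Semi-major axis a = 6370 + 1650 = 8020 km. Period T = 2π√(a³/μ) = 2π√(8020³/398600) = 7147.8 s = 119.13 min.
Single-satellite node shift = (7147.8/86166) × 360° = 29.86°.
With 7 satellites evenly phased, successive equator crossings are 29.86/7 = 4.266° apart.

4.27°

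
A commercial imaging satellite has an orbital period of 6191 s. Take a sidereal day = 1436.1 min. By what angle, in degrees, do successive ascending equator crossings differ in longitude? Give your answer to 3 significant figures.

During one orbit Earth rotates (6191.0 / 86166) × 360° = 25.87°.

25.9°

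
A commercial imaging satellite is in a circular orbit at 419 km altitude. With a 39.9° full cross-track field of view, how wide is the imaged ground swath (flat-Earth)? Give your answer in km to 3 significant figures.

Half-angle = 39.9°/2 = 19.95°.
Swath width ≈ 2h·tan(θ/2) = 2 × 419 × tan(19.95°) = 304.2 km.

304 km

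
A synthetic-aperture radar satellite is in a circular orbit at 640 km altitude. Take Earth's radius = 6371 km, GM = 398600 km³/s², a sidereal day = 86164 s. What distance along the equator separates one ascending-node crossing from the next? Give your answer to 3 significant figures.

2710 km

Semi-major axis a = 6371 + 640 = 7011 km. Period T = 2π√(a³/μ) = 2π√(7011³/398600) = 5842.3 s = 97.37 min.
During one orbit Earth rotates (5842.3 / 86164) × 360° = 24.41°.
At the equator that is 24.41° × (2π·6371/360) km/° = 24.41 × 111.2 = 2714 km.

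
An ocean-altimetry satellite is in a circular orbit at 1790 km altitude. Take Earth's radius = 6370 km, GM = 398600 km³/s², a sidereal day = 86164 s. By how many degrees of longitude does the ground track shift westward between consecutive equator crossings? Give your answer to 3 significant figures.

30.6°

Semi-major axis a = 6370 + 1790 = 8160 km. Period T = 2π√(a³/μ) = 2π√(8160³/398600) = 7335.8 s = 122.26 min.
During one orbit Earth rotates (7335.8 / 86164) × 360° = 30.65°.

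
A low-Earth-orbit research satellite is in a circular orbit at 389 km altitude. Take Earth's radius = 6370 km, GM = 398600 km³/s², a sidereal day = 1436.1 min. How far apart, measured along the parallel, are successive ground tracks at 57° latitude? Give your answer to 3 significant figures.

1400 km

Semi-major axis a = 6370 + 389 = 6759 km. Period T = 2π√(a³/μ) = 2π√(6759³/398600) = 5530.1 s = 92.17 min.
Node shift per orbit = (5530.1/86166) × 360° = 23.10°.
Equatorial spacing = 23.10 × 111.2 km/° = 2569 km.
At 57° latitude, spacing = 2569 × cos(57°) = 1399 km.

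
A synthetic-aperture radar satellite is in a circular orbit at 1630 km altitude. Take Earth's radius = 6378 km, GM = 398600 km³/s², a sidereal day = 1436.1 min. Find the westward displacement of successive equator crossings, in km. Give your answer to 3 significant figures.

Semi-major axis a = 6378 + 1630 = 8008 km. Period T = 2π√(a³/μ) = 2π√(8008³/398600) = 7131.8 s = 118.86 min.
During one orbit Earth rotates (7131.8 / 86166) × 360° = 29.80°.
At the equator that is 29.80° × (2π·6378/360) km/° = 29.80 × 111.3 = 3317 km.

3320 km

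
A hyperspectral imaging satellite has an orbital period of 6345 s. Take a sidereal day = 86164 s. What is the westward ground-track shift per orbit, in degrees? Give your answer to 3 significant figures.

26.5°

During one orbit Earth rotates (6345.0 / 86164) × 360° = 26.51°.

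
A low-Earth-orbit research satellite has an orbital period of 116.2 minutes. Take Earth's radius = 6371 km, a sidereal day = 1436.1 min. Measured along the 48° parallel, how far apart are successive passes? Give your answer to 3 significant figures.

T = 116.2 min = 6972.0 s.
Node shift per orbit = (6972.0/86166) × 360° = 29.13°.
Equatorial spacing = 29.13 × 111.2 km/° = 3239 km.
At 48° latitude, spacing = 3239 × cos(48°) = 2167 km.

2170 km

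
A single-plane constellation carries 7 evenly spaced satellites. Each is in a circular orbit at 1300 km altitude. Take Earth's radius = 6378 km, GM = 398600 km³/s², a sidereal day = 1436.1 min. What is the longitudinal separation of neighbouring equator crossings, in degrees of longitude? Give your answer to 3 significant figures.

Semi-major axis a = 6378 + 1300 = 7678 km. Period T = 2π√(a³/μ) = 2π√(7678³/398600) = 6695.5 s = 111.59 min.
Single-satellite node shift = (6695.5/86166) × 360° = 27.97°.
With 7 satellites evenly phased, successive equator crossings are 27.97/7 = 3.996° apart.

4.00°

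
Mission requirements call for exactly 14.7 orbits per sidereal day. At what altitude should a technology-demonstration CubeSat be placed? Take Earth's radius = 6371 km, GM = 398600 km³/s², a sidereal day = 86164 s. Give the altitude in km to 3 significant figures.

Required period T = 86164 / 14.7 = 5861.5 s.
From T = 2π√(a³/μ): a = (μ T²/4π²)^(1/3) = (398600 × 5861.5² / 4π²)^(1/3) = 7026 km.
Altitude h = a − R = 7026 − 6371 = 655 km.

655 km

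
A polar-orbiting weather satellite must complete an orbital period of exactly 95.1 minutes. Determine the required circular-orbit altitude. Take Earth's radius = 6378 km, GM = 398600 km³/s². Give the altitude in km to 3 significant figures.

524 km

T = 95.1 min = 5706.0 s.
From T = 2π√(a³/μ): a = (μ T²/4π²)^(1/3) = (398600 × 5706.0² / 4π²)^(1/3) = 6902 km.
Altitude h = a − R = 6902 − 6378 = 524 km.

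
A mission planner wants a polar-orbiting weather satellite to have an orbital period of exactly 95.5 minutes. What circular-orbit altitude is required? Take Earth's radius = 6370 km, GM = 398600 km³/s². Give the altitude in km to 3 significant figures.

T = 95.5 min = 5730.0 s.
From T = 2π√(a³/μ): a = (μ T²/4π²)^(1/3) = (398600 × 5730.0² / 4π²)^(1/3) = 6921 km.
Altitude h = a − R = 6921 − 6370 = 551 km.

551 km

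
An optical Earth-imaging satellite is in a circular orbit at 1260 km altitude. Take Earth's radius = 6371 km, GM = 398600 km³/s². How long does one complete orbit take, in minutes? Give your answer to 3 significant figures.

111 min

Semi-major axis a = 6371 + 1260 = 7631 km. Period T = 2π√(a³/μ) = 2π√(7631³/398600) = 6634.1 s = 110.57 min.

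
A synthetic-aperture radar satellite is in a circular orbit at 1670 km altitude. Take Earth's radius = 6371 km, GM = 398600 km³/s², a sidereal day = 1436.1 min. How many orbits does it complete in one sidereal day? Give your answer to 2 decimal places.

12.01

Semi-major axis a = 6371 + 1670 = 8041 km. Period T = 2π√(a³/μ) = 2π√(8041³/398600) = 7175.9 s = 119.60 min.
Orbits per sidereal day = 86166 / 7175.9 = 12.008.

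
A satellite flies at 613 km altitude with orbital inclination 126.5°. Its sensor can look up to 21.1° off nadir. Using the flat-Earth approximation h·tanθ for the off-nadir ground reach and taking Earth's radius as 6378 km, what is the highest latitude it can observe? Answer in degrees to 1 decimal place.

Retrograde orbit: the ground track reaches ±(180° − i) = ±(180 − 126.5) = ±53.5°.
Sensor half-swath on the ground ≈ 613·tan(21.1°) = 237 km = 2.12° of latitude.
Maximum observable latitude ≈ 53.5 + 2.12 = 55.6°.

55.6°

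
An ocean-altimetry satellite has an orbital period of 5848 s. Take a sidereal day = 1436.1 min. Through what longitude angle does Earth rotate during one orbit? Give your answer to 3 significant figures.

24.4°

During one orbit Earth rotates (5848.0 / 86166) × 360° = 24.43°.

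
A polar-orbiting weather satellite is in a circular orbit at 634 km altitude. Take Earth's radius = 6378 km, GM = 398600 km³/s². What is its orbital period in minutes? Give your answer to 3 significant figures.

97.4 min

Semi-major axis a = 6378 + 634 = 7012 km. Period T = 2π√(a³/μ) = 2π√(7012³/398600) = 5843.5 s = 97.39 min.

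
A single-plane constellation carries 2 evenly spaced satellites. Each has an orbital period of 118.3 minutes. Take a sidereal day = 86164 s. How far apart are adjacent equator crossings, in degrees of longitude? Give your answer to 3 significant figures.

14.8°

T = 118.3 min = 7098.0 s.
Single-satellite node shift = (7098.0/86164) × 360° = 29.66°.
With 2 satellites evenly phased, successive equator crossings are 29.66/2 = 14.828° apart.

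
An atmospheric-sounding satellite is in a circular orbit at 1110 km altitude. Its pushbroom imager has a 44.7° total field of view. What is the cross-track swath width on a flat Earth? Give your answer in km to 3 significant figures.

913 km

Half-angle = 44.7°/2 = 22.35°.
Swath width ≈ 2h·tan(θ/2) = 2 × 1110 × tan(22.35°) = 912.8 km.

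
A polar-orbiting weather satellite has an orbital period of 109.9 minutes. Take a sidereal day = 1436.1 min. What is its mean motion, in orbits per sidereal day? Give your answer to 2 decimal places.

13.07

T = 109.9 min = 6594.0 s.
Orbits per sidereal day = 86166 / 6594.0 = 13.067.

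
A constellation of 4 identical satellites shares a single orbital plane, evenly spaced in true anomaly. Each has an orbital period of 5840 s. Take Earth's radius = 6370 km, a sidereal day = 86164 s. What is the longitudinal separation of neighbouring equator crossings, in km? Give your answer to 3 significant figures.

Single-satellite node shift = (5840.0/86164) × 360° = 24.40°.
With 4 satellites evenly phased, successive equator crossings are 24.40/4 = 6.100° apart.
That is 6.100 × 111.2 = 678 km at the equator.

678 km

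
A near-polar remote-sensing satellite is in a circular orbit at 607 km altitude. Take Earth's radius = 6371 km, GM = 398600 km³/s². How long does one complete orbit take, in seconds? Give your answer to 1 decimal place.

5801.1 seconds

Semi-major axis a = 6371 + 607 = 6978 km. Period T = 2π√(a³/μ) = 2π√(6978³/398600) = 5801.1 s = 96.68 min.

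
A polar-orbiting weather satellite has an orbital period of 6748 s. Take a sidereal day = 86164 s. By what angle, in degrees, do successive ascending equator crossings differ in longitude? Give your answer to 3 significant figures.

28.2°

During one orbit Earth rotates (6748.0 / 86164) × 360° = 28.19°.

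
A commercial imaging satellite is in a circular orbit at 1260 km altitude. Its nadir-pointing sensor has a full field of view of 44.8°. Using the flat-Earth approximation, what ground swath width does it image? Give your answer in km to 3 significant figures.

Half-angle = 44.8°/2 = 22.4°.
Swath width ≈ 2h·tan(θ/2) = 2 × 1260 × tan(22.4°) = 1038.7 km.

1040 km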